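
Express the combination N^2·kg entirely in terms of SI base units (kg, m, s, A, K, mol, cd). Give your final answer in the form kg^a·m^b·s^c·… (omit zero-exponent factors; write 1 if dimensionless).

kg³·m²·s⁻⁴

N = kg·m/s² = kg·m·s⁻² (force = mass × acceleration).
So N² = kg²·m²·s⁻⁴.
Combining: N²·kg = (kg²·m²·s⁻⁴) · kg = kg³·m²·s⁻⁴.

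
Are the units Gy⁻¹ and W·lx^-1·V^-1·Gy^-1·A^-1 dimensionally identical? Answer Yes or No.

Left side:
  Gy = m²·s⁻².
  So Gy⁻¹ = m⁻²·s².
Right side:
  W = J/s (power = energy per time),
      = kg·m²·s⁻³.
  lx = lm/m² (illuminance = luminous flux per area),
      = m⁻²·cd.
  So lx⁻¹ = m²·cd⁻¹.
  V = W/A (potential = power per current),
      = kg·m²·s⁻³·A⁻¹.
  So V⁻¹ = kg⁻¹·m⁻²·s³·A.
  Gy = J/kg (absorbed dose = energy per mass),
      = m²·s⁻².
  So Gy⁻¹ = m⁻²·s².
  Combining: W·lx⁻¹·V⁻¹·Gy⁻¹·A⁻¹ = (kg·m²·s⁻³) · (m²·cd⁻¹) · (kg⁻¹·m⁻²·s³·A) · (m⁻²·s²) · A⁻¹ = s²·cd⁻¹.
Left is m⁻²·s²; right is s²·cd⁻¹ — different.

No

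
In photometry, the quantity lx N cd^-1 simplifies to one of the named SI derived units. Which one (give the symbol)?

lx = m⁻²·cd.
N = kg·m·s⁻².
Combining: lx·N·cd⁻¹ = (m⁻²·cd) · (kg·m·s⁻²) · cd⁻¹ = kg·m⁻¹·s⁻².
kg·m⁻¹·s⁻² is the base-SI form of the pascal.

Pa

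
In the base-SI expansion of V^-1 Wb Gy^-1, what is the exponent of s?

V = W/A (potential = power per current),
    = kg·m²·s⁻³·A⁻¹.
So V⁻¹ = kg⁻¹·m⁻²·s³·A.
Wb = V·s (flux: a volt is a weber per second),
    = kg·m²·s⁻²·A⁻¹.
Gy = J/kg (absorbed dose = energy per mass),
    = m²·s⁻².
So Gy⁻¹ = m⁻²·s².
Combining: V⁻¹·Wb·Gy⁻¹ = (kg⁻¹·m⁻²·s³·A) · (kg·m²·s⁻²·A⁻¹) · (m⁻²·s²) = m⁻²·s³.
The exponent of s is 3.

3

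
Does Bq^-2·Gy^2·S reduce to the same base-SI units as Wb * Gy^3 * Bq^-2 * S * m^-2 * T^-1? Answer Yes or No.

Left side:
  Bq = 1/s = s⁻¹ (activity is decays per second).
  So Bq⁻² = s².
  Gy = J/kg (absorbed dose = energy per mass),
      = m²·s⁻².
  So Gy² = m⁴·s⁻⁴.
  S = 1/Ω (conductance is reciprocal resistance),
      = kg⁻¹·m⁻²·s³·A².
  Combining: Bq⁻²·Gy²·S = s² · (m⁴·s⁻⁴) · (kg⁻¹·m⁻²·s³·A²) = kg⁻¹·m²·s·A².
Right side:
  Wb = kg·m²·s⁻²·A⁻¹.
  Gy = m²·s⁻².
  So Gy³ = m⁶·s⁻⁶.
  Bq = s⁻¹.
  So Bq⁻² = s².
  S = kg⁻¹·m⁻²·s³·A².
  T = kg·s⁻²·A⁻¹.
  So T⁻¹ = kg⁻¹·s²·A.
  Combining: Wb·Gy³·Bq⁻²·S·m⁻²·T⁻¹ = (kg·m²·s⁻²·A⁻¹) · (m⁶·s⁻⁶) · s² · (kg⁻¹·m⁻²·s³·A²) · m⁻² · (kg⁻¹·s²·A) = kg⁻¹·m⁴·s⁻¹·A².
Left is kg⁻¹·m²·s·A²; right is kg⁻¹·m⁴·s⁻¹·A² — different.

No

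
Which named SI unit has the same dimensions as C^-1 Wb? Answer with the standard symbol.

Ω

C = A·s = s·A (charge = current × time).
So C⁻¹ = s⁻¹·A⁻¹.
Wb = V·s (flux: a volt is a weber per second),
    = kg·m²·s⁻²·A⁻¹.
Combining: C⁻¹·Wb = (s⁻¹·A⁻¹) · (kg·m²·s⁻²·A⁻¹) = kg·m²·s⁻³·A⁻².
kg·m²·s⁻³·A⁻² is the base-SI form of the ohm.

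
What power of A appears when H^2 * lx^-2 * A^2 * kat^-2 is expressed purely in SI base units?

H = kg·m²·s⁻²·A⁻².
So H² = kg²·m⁴·s⁻⁴·A⁻⁴.
lx = m⁻²·cd.
So lx⁻² = m⁴·cd⁻².
kat = s⁻¹·mol.
So kat⁻² = s²·mol⁻².
Combining: H²·lx⁻²·A²·kat⁻² = (kg²·m⁴·s⁻⁴·A⁻⁴) · (m⁴·cd⁻²) · A² · (s²·mol⁻²) = kg²·m⁸·s⁻²·A⁻²·mol⁻²·cd⁻².
The exponent of A is -2.

-2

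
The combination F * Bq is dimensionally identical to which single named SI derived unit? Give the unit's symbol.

F = kg⁻¹·m⁻²·s⁴·A².
Bq = s⁻¹.
Combining: F·Bq = (kg⁻¹·m⁻²·s⁴·A²) · s⁻¹ = kg⁻¹·m⁻²·s³·A².
kg⁻¹·m⁻²·s³·A² is the base-SI form of the siemens.

S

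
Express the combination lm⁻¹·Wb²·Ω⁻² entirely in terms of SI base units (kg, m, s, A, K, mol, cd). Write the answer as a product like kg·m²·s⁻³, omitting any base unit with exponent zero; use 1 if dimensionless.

s²·A²·cd⁻¹

lm = cd·sr = cd (luminous flux; sr is dimensionless).
So lm⁻¹ = cd⁻¹.
Wb = V·s (flux: a volt is a weber per second),
    = kg·m²·s⁻²·A⁻¹.
So Wb² = kg²·m⁴·s⁻⁴·A⁻².
Ω = V/A (resistance = voltage per current),
    = kg·m²·s⁻³·A⁻².
So Ω⁻² = kg⁻²·m⁻⁴·s⁶·A⁴.
Combining: lm⁻¹·Wb²·Ω⁻² = cd⁻¹ · (kg²·m⁴·s⁻⁴·A⁻²) · (kg⁻²·m⁻⁴·s⁶·A⁴) = s²·A²·cd⁻¹.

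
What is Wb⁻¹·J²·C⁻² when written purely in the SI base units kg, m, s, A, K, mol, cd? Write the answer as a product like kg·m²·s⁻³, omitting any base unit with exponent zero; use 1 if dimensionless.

Wb = kg·m²·s⁻²·A⁻¹.
So Wb⁻¹ = kg⁻¹·m⁻²·s²·A.
J = kg·m²·s⁻².
So J² = kg²·m⁴·s⁻⁴.
C = s·A.
So C⁻² = s⁻²·A⁻².
Combining: Wb⁻¹·J²·C⁻² = (kg⁻¹·m⁻²·s²·A) · (kg²·m⁴·s⁻⁴) · (s⁻²·A⁻²) = kg·m²·s⁻⁴·A⁻¹.

kg·m²·s⁻⁴·A⁻¹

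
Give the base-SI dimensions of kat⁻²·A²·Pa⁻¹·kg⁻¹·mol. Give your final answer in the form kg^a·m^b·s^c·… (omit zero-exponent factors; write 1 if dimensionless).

kat = mol/s = s⁻¹·mol (catalytic activity).
So kat⁻² = s²·mol⁻².
Pa = N/m² (pressure = force per area),
    = kg·m⁻¹·s⁻².
So Pa⁻¹ = kg⁻¹·m·s².
Combining: kat⁻²·A²·Pa⁻¹·kg⁻¹·mol = (s²·mol⁻²) · A² · (kg⁻¹·m·s²) · kg⁻¹ · mol = kg⁻²·m·s⁴·A²·mol⁻¹.

kg⁻²·m·s⁴·A²·mol⁻¹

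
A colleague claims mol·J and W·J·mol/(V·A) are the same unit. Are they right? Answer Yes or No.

Yes

Left side:
  J = kg·m²·s⁻².
  Combining: mol·J = mol · (kg·m²·s⁻²) = kg·m²·s⁻²·mol.
Right side:
  W = kg·m²·s⁻³.
  V = kg·m²·s⁻³·A⁻¹.
  So V⁻¹ = kg⁻¹·m⁻²·s³·A.
  J = kg·m²·s⁻².
  Combining: W·V⁻¹·J·mol·A⁻¹ = (kg·m²·s⁻³) · (kg⁻¹·m⁻²·s³·A) · (kg·m²·s⁻²) · mol · A⁻¹ = kg·m²·s⁻²·mol.
Both reduce to kg·m²·s⁻²·mol.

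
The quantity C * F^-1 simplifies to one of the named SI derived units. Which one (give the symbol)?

V

C = A·s = s·A (charge = current × time).
F = C/V (capacitance = charge per voltage),
    = A·s/(kg·m²·s⁻³·A⁻¹) (substituting C and V),
    = kg⁻¹·m⁻²·s⁴·A².
So F⁻¹ = kg·m²·s⁻⁴·A⁻².
Combining: C·F⁻¹ = (s·A) · (kg·m²·s⁻⁴·A⁻²) = kg·m²·s⁻³·A⁻¹.
kg·m²·s⁻³·A⁻¹ is the base-SI form of the volt.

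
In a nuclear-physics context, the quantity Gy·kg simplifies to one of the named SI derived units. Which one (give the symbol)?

J

Gy = m²·s⁻².
Combining: Gy·kg = (m²·s⁻²) · kg = kg·m²·s⁻².
kg·m²·s⁻² is the base-SI form of the joule.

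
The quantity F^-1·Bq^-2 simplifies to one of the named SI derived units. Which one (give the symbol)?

F = C/V (capacitance = charge per voltage),
    = A·s/(kg·m²·s⁻³·A⁻¹) (substituting C and V),
    = kg⁻¹·m⁻²·s⁴·A².
So F⁻¹ = kg·m²·s⁻⁴·A⁻².
Bq = 1/s = s⁻¹ (activity is decays per second).
So Bq⁻² = s².
Combining: F⁻¹·Bq⁻² = (kg·m²·s⁻⁴·A⁻²) · s² = kg·m²·s⁻²·A⁻².
kg·m²·s⁻²·A⁻² is the base-SI form of the henry.

H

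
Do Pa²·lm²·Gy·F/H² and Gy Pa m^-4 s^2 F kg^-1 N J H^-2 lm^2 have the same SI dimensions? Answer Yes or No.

Left side:
  H = kg·m²·s⁻²·A⁻².
  So H⁻² = kg⁻²·m⁻⁴·s⁴·A⁴.
  Pa = kg·m⁻¹·s⁻².
  So Pa² = kg²·m⁻²·s⁻⁴.
  lm = cd.
  So lm² = cd².
  Gy = m²·s⁻².
  F = kg⁻¹·m⁻²·s⁴·A².
  Combining: H⁻²·Pa²·lm²·Gy·F = (kg⁻²·m⁻⁴·s⁴·A⁴) · (kg²·m⁻²·s⁻⁴) · cd² · (m²·s⁻²) · (kg⁻¹·m⁻²·s⁴·A²) = kg⁻¹·m⁻⁶·s²·A⁶·cd².
Right side:
  Gy = J/kg (absorbed dose = energy per mass),
      = m²·s⁻².
  Pa = N/m² (pressure = force per area),
      = kg·m⁻¹·s⁻².
  F = C/V (capacitance = charge per voltage),
      = A·s/(kg·m²·s⁻³·A⁻¹) (substituting C and V),
      = kg⁻¹·m⁻²·s⁴·A².
  N = kg·m/s² = kg·m·s⁻² (force = mass × acceleration).
  J = N·m (work = force × distance),
      = kg·m²·s⁻².
  H = Wb/A (inductance = flux per current),
      = kg·m²·s⁻²·A⁻².
  So H⁻² = kg⁻²·m⁻⁴·s⁴·A⁴.
  lm = cd·sr = cd (luminous flux; sr is dimensionless).
  So lm² = cd².
  Combining: Gy·Pa·m⁻⁴·s²·F·kg⁻¹·N·J·H⁻²·lm² = (m²·s⁻²) · (kg·m⁻¹·s⁻²) · m⁻⁴ · s² · (kg⁻¹·m⁻²·s⁴·A²) · kg⁻¹ · (kg·m·s⁻²) · (kg·m²·s⁻²) · (kg⁻²·m⁻⁴·s⁴·A⁴) · cd² = kg⁻¹·m⁻⁶·s²·A⁶·cd².
Both reduce to kg⁻¹·m⁻⁶·s²·A⁶·cd².

Yes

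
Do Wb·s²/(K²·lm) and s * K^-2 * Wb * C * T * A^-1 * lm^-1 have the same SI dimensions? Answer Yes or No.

No

Left side:
  lm = cd·sr = cd (luminous flux; sr is dimensionless).
  So lm⁻¹ = cd⁻¹.
  Wb = V·s (flux: a volt is a weber per second),
      = kg·m²·s⁻²·A⁻¹.
  Combining: K⁻²·lm⁻¹·Wb·s² = K⁻² · cd⁻¹ · (kg·m²·s⁻²·A⁻¹) · s² = kg·m²·A⁻¹·K⁻²·cd⁻¹.
Right side:
  Wb = V·s (flux: a volt is a weber per second),
      = kg·m²·s⁻²·A⁻¹.
  C = A·s = s·A (charge = current × time).
  T = Wb/m² (flux density = flux per area),
      = kg·s⁻²·A⁻¹.
  lm = cd·sr = cd (luminous flux; sr is dimensionless).
  So lm⁻¹ = cd⁻¹.
  Combining: s·K⁻²·Wb·C·T·A⁻¹·lm⁻¹ = s · K⁻² · (kg·m²·s⁻²·A⁻¹) · (s·A) · (kg·s⁻²·A⁻¹) · A⁻¹ · cd⁻¹ = kg²·m²·s⁻²·A⁻²·K⁻²·cd⁻¹.
Left is kg·m²·A⁻¹·K⁻²·cd⁻¹; right is kg²·m²·s⁻²·A⁻²·K⁻²·cd⁻¹ — different.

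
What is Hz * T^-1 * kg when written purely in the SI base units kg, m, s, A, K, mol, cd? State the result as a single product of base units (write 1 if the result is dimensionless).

Hz = 1/s = s⁻¹ (frequency is cycles per second).
T = Wb/m² (flux density = flux per area),
    = kg·s⁻²·A⁻¹.
So T⁻¹ = kg⁻¹·s²·A.
Combining: Hz·T⁻¹·kg = s⁻¹ · (kg⁻¹·s²·A) · kg = s·A.

s·A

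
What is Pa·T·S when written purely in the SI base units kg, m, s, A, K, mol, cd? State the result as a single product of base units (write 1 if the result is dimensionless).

Pa = N/m² (pressure = force per area),
    = kg·m⁻¹·s⁻².
T = Wb/m² (flux density = flux per area),
    = kg·s⁻²·A⁻¹.
S = 1/Ω (conductance is reciprocal resistance),
    = kg⁻¹·m⁻²·s³·A².
Combining: Pa·T·S = (kg·m⁻¹·s⁻²) · (kg·s⁻²·A⁻¹) · (kg⁻¹·m⁻²·s³·A²) = kg·m⁻³·s⁻¹·A.

kg·m⁻³·s⁻¹·A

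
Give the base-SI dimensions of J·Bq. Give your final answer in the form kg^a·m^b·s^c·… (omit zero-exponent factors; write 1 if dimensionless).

J = N·m (work = force × distance),
    = kg·m²·s⁻².
Bq = 1/s = s⁻¹ (activity is decays per second).
Combining: J·Bq = (kg·m²·s⁻²) · s⁻¹ = kg·m²·s⁻³.

kg·m²·s⁻³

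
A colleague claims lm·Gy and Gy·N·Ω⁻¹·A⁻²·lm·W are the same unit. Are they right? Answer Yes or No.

Left side:
  lm = cd·sr = cd (luminous flux; sr is dimensionless).
  Gy = J/kg (absorbed dose = energy per mass),
      = m²·s⁻².
  Combining: lm·Gy = cd · (m²·s⁻²) = m²·s⁻²·cd.
Right side:
  Gy = J/kg (absorbed dose = energy per mass),
      = m²·s⁻².
  N = kg·m/s² = kg·m·s⁻² (force = mass × acceleration).
  Ω = V/A (resistance = voltage per current),
      = kg·m²·s⁻³·A⁻².
  So Ω⁻¹ = kg⁻¹·m⁻²·s³·A².
  lm = cd·sr = cd (luminous flux; sr is dimensionless).
  W = J/s (power = energy per time),
      = kg·m²·s⁻³.
  Combining: Gy·N·Ω⁻¹·A⁻²·lm·W = (m²·s⁻²) · (kg·m·s⁻²) · (kg⁻¹·m⁻²·s³·A²) · A⁻² · cd · (kg·m²·s⁻³) = kg·m³·s⁻⁴·cd.
Left is m²·s⁻²·cd; right is kg·m³·s⁻⁴·cd — different.

No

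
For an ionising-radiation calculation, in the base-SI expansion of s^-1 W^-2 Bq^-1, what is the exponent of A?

W = J/s (power = energy per time),
    = kg·m²·s⁻³.
So W⁻² = kg⁻²·m⁻⁴·s⁶.
Bq = 1/s = s⁻¹ (activity is decays per second).
So Bq⁻¹ = s.
Combining: s⁻¹·W⁻²·Bq⁻¹ = s⁻¹ · (kg⁻²·m⁻⁴·s⁶) · s = kg⁻²·m⁻⁴·s⁶.
The exponent of A is 0.

0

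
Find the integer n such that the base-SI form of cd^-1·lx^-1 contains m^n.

lx = m⁻²·cd.
So lx⁻¹ = m²·cd⁻¹.
Combining: cd⁻¹·lx⁻¹ = cd⁻¹ · (m²·cd⁻¹) = m²·cd⁻².
The exponent of m is 2.

2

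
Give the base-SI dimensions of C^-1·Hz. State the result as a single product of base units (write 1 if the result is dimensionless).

s⁻²·A⁻¹

C = A·s = s·A (charge = current × time).
So C⁻¹ = s⁻¹·A⁻¹.
Hz = 1/s = s⁻¹ (frequency is cycles per second).
Combining: C⁻¹·Hz = (s⁻¹·A⁻¹) · s⁻¹ = s⁻²·A⁻¹.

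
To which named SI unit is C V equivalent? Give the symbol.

C = s·A.
V = kg·m²·s⁻³·A⁻¹.
Combining: C·V = (s·A) · (kg·m²·s⁻³·A⁻¹) = kg·m²·s⁻².
kg·m²·s⁻² is the base-SI form of the joule.

J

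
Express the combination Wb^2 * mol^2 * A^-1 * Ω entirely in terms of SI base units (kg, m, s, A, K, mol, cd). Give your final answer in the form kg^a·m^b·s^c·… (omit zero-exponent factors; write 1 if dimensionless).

kg³·m⁶·s⁻⁷·A⁻⁵·mol²

Wb = kg·m²·s⁻²·A⁻¹.
So Wb² = kg²·m⁴·s⁻⁴·A⁻².
Ω = kg·m²·s⁻³·A⁻².
Combining: Wb²·mol²·A⁻¹·Ω = (kg²·m⁴·s⁻⁴·A⁻²) · mol² · A⁻¹ · (kg·m²·s⁻³·A⁻²) = kg³·m⁶·s⁻⁷·A⁻⁵·mol².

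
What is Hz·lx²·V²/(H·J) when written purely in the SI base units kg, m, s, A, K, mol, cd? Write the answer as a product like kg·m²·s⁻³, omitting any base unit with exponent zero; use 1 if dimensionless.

Hz = 1/s = s⁻¹ (frequency is cycles per second).
H = Wb/A (inductance = flux per current),
    = kg·m²·s⁻²·A⁻².
So H⁻¹ = kg⁻¹·m⁻²·s²·A².
J = N·m (work = force × distance),
    = kg·m²·s⁻².
So J⁻¹ = kg⁻¹·m⁻²·s².
lx = lm/m² (illuminance = luminous flux per area),
    = m⁻²·cd.
So lx² = m⁻⁴·cd².
V = W/A (potential = power per current),
    = kg·m²·s⁻³·A⁻¹.
So V² = kg²·m⁴·s⁻⁶·A⁻².
Combining: Hz·H⁻¹·J⁻¹·lx²·V² = s⁻¹ · (kg⁻¹·m⁻²·s²·A²) · (kg⁻¹·m⁻²·s²) · (m⁻⁴·cd²) · (kg²·m⁴·s⁻⁶·A⁻²) = m⁻⁴·s⁻³·cd².

m⁻⁴·s⁻³·cd²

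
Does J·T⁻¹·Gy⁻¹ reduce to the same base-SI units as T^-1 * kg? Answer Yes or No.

Left side:
  J = N·m (work = force × distance),
      = kg·m²·s⁻².
  T = Wb/m² (flux density = flux per area),
      = kg·s⁻²·A⁻¹.
  So T⁻¹ = kg⁻¹·s²·A.
  Gy = J/kg (absorbed dose = energy per mass),
      = m²·s⁻².
  So Gy⁻¹ = m⁻²·s².
  Combining: J·T⁻¹·Gy⁻¹ = (kg·m²·s⁻²) · (kg⁻¹·s²·A) · (m⁻²·s²) = s²·A.
Right side:
  T = Wb/m² (flux density = flux per area),
      = kg·s⁻²·A⁻¹.
  So T⁻¹ = kg⁻¹·s²·A.
  Combining: T⁻¹·kg = (kg⁻¹·s²·A) · kg = s²·A.
Both reduce to s²·A.

Yes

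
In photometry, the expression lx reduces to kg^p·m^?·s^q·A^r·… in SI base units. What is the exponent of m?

-2

lx = lm/m² (illuminance = luminous flux per area),
    = m⁻²·cd.
The exponent of m is -2.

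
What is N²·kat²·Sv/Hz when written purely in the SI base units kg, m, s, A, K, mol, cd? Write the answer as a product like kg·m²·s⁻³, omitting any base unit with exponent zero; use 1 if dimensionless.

Hz = s⁻¹.
So Hz⁻¹ = s.
N = kg·m·s⁻².
So N² = kg²·m²·s⁻⁴.
kat = s⁻¹·mol.
So kat² = s⁻²·mol².
Sv = m²·s⁻².
Combining: Hz⁻¹·N²·kat²·Sv = s · (kg²·m²·s⁻⁴) · (s⁻²·mol²) · (m²·s⁻²) = kg²·m⁴·s⁻⁷·mol².

kg²·m⁴·s⁻⁷·mol²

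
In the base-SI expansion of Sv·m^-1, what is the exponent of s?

Sv = J/kg (equivalent dose = energy per mass),
    = m²·s⁻².
Combining: Sv·m⁻¹ = (m²·s⁻²) · m⁻¹ = m·s⁻².
The exponent of s is -2.

-2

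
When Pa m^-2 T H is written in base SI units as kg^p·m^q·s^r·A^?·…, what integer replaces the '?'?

Pa = kg·m⁻¹·s⁻².
T = kg·s⁻²·A⁻¹.
H = kg·m²·s⁻²·A⁻².
Combining: Pa·m⁻²·T·H = (kg·m⁻¹·s⁻²) · m⁻² · (kg·s⁻²·A⁻¹) · (kg·m²·s⁻²·A⁻²) = kg³·m⁻¹·s⁻⁶·A⁻³.
The exponent of A is -3.

-3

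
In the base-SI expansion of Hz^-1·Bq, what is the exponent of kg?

0

Hz = s⁻¹.
So Hz⁻¹ = s.
Bq = s⁻¹.
Combining: Hz⁻¹·Bq = s · s⁻¹ = 1.
The exponent of kg is 0.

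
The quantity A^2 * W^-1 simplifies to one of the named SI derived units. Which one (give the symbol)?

W = J/s (power = energy per time),
    = kg·m²·s⁻³.
So W⁻¹ = kg⁻¹·m⁻²·s³.
Combining: A²·W⁻¹ = A² · (kg⁻¹·m⁻²·s³) = kg⁻¹·m⁻²·s³·A².
kg⁻¹·m⁻²·s³·A² is the base-SI form of the siemens.

S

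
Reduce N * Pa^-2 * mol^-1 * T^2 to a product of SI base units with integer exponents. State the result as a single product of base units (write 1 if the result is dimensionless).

kg·m³·s⁻²·A⁻²·mol⁻¹

N = kg·m·s⁻².
Pa = kg·m⁻¹·s⁻².
So Pa⁻² = kg⁻²·m²·s⁴.
T = kg·s⁻²·A⁻¹.
So T² = kg²·s⁻⁴·A⁻².
Combining: N·Pa⁻²·mol⁻¹·T² = (kg·m·s⁻²) · (kg⁻²·m²·s⁴) · mol⁻¹ · (kg²·s⁻⁴·A⁻²) = kg·m³·s⁻²·A⁻²·mol⁻¹.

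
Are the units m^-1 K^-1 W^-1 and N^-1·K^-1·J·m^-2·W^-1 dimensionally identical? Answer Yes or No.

Yes

Left side:
  W = J/s (power = energy per time),
      = kg·m²·s⁻³.
  So W⁻¹ = kg⁻¹·m⁻²·s³.
  Combining: m⁻¹·K⁻¹·W⁻¹ = m⁻¹ · K⁻¹ · (kg⁻¹·m⁻²·s³) = kg⁻¹·m⁻³·s³·K⁻¹.
Right side:
  N = kg·m/s² = kg·m·s⁻² (force = mass × acceleration).
  So N⁻¹ = kg⁻¹·m⁻¹·s².
  J = N·m (work = force × distance),
      = kg·m²·s⁻².
  W = J/s (power = energy per time),
      = kg·m²·s⁻³.
  So W⁻¹ = kg⁻¹·m⁻²·s³.
  Combining: N⁻¹·K⁻¹·J·m⁻²·W⁻¹ = (kg⁻¹·m⁻¹·s²) · K⁻¹ · (kg·m²·s⁻²) · m⁻² · (kg⁻¹·m⁻²·s³) = kg⁻¹·m⁻³·s³·K⁻¹.
Both reduce to kg⁻¹·m⁻³·s³·K⁻¹.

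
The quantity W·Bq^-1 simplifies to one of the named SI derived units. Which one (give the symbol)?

J

W = J/s (power = energy per time),
    = kg·m²·s⁻³.
Bq = 1/s = s⁻¹ (activity is decays per second).
So Bq⁻¹ = s.
Combining: W·Bq⁻¹ = (kg·m²·s⁻³) · s = kg·m²·s⁻².
kg·m²·s⁻² is the base-SI form of the joule.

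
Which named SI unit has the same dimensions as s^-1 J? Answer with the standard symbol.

J = N·m (work = force × distance),
    = kg·m²·s⁻².
Combining: s⁻¹·J = s⁻¹ · (kg·m²·s⁻²) = kg·m²·s⁻³.
kg·m²·s⁻³ is the base-SI form of the watt.

W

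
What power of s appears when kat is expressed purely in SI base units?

-1

kat = mol/s = s⁻¹·mol (catalytic activity).
The exponent of s is -1.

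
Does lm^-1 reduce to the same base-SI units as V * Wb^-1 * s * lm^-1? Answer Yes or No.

Yes

Left side:
  lm = cd·sr = cd (luminous flux; sr is dimensionless).
  So lm⁻¹ = cd⁻¹.
Right side:
  V = kg·m²·s⁻³·A⁻¹.
  Wb = kg·m²·s⁻²·A⁻¹.
  So Wb⁻¹ = kg⁻¹·m⁻²·s²·A.
  lm = cd.
  So lm⁻¹ = cd⁻¹.
  Combining: V·Wb⁻¹·s·lm⁻¹ = (kg·m²·s⁻³·A⁻¹) · (kg⁻¹·m⁻²·s²·A) · s · cd⁻¹ = cd⁻¹.
Both reduce to cd⁻¹.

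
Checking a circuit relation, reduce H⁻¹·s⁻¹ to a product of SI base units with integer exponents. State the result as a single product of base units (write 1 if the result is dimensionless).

H = kg·m²·s⁻²·A⁻².
So H⁻¹ = kg⁻¹·m⁻²·s²·A².
Combining: H⁻¹·s⁻¹ = (kg⁻¹·m⁻²·s²·A²) · s⁻¹ = kg⁻¹·m⁻²·s·A².

kg⁻¹·m⁻²·s·A²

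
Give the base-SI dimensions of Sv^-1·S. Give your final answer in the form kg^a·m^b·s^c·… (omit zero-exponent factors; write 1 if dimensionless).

kg⁻¹·m⁻⁴·s⁵·A²

Sv = m²·s⁻².
So Sv⁻¹ = m⁻²·s².
S = kg⁻¹·m⁻²·s³·A².
Combining: Sv⁻¹·S = (m⁻²·s²) · (kg⁻¹·m⁻²·s³·A²) = kg⁻¹·m⁻⁴·s⁵·A².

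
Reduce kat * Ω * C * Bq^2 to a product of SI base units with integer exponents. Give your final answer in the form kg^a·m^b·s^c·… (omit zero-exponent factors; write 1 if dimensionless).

kg·m²·s⁻⁵·A⁻¹·mol

kat = mol/s = s⁻¹·mol (catalytic activity).
Ω = V/A (resistance = voltage per current),
    = kg·m²·s⁻³·A⁻².
C = A·s = s·A (charge = current × time).
Bq = 1/s = s⁻¹ (activity is decays per second).
So Bq² = s⁻².
Combining: kat·Ω·C·Bq² = (s⁻¹·mol) · (kg·m²·s⁻³·A⁻²) · (s·A) · s⁻² = kg·m²·s⁻⁵·A⁻¹·mol.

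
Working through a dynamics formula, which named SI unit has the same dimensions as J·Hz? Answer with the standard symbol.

W

J = N·m (work = force × distance),
    = kg·m²·s⁻².
Hz = 1/s = s⁻¹ (frequency is cycles per second).
Combining: J·Hz = (kg·m²·s⁻²) · s⁻¹ = kg·m²·s⁻³.
kg·m²·s⁻³ is the base-SI form of the watt.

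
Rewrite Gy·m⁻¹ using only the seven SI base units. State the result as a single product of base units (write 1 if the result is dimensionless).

m·s⁻²

Gy = m²·s⁻².
Combining: Gy·m⁻¹ = (m²·s⁻²) · m⁻¹ = m·s⁻².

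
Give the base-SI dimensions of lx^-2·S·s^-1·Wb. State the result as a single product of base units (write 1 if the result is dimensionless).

m⁴·A·cd⁻²

lx = lm/m² (illuminance = luminous flux per area),
    = m⁻²·cd.
So lx⁻² = m⁴·cd⁻².
S = 1/Ω (conductance is reciprocal resistance),
    = kg⁻¹·m⁻²·s³·A².
Wb = V·s (flux: a volt is a weber per second),
    = kg·m²·s⁻²·A⁻¹.
Combining: lx⁻²·S·s⁻¹·Wb = (m⁴·cd⁻²) · (kg⁻¹·m⁻²·s³·A²) · s⁻¹ · (kg·m²·s⁻²·A⁻¹) = m⁴·A·cd⁻².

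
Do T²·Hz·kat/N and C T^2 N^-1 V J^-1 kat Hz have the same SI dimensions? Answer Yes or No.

Left side:
  T = kg·s⁻²·A⁻¹.
  So T² = kg²·s⁻⁴·A⁻².
  Hz = s⁻¹.
  N = kg·m·s⁻².
  So N⁻¹ = kg⁻¹·m⁻¹·s².
  kat = s⁻¹·mol.
  Combining: T²·Hz·N⁻¹·kat = (kg²·s⁻⁴·A⁻²) · s⁻¹ · (kg⁻¹·m⁻¹·s²) · (s⁻¹·mol) = kg·m⁻¹·s⁻⁴·A⁻²·mol.
Right side:
  C = s·A.
  T = kg·s⁻²·A⁻¹.
  So T² = kg²·s⁻⁴·A⁻².
  N = kg·m·s⁻².
  So N⁻¹ = kg⁻¹·m⁻¹·s².
  V = kg·m²·s⁻³·A⁻¹.
  J = kg·m²·s⁻².
  So J⁻¹ = kg⁻¹·m⁻²·s².
  kat = s⁻¹·mol.
  Hz = s⁻¹.
  Combining: C·T²·N⁻¹·V·J⁻¹·kat·Hz = (s·A) · (kg²·s⁻⁴·A⁻²) · (kg⁻¹·m⁻¹·s²) · (kg·m²·s⁻³·A⁻¹) · (kg⁻¹·m⁻²·s²) · (s⁻¹·mol) · s⁻¹ = kg·m⁻¹·s⁻⁴·A⁻²·mol.
Both reduce to kg·m⁻¹·s⁻⁴·A⁻²·mol.

Yes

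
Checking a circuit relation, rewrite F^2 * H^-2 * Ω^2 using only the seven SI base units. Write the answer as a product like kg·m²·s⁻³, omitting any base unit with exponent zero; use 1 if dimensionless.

kg⁻²·m⁻⁴·s⁶·A⁴

F = C/V (capacitance = charge per voltage),
    = A·s/(kg·m²·s⁻³·A⁻¹) (substituting C and V),
    = kg⁻¹·m⁻²·s⁴·A².
So F² = kg⁻²·m⁻⁴·s⁸·A⁴.
H = Wb/A (inductance = flux per current),
    = kg·m²·s⁻²·A⁻².
So H⁻² = kg⁻²·m⁻⁴·s⁴·A⁴.
Ω = V/A (resistance = voltage per current),
    = kg·m²·s⁻³·A⁻².
So Ω² = kg²·m⁴·s⁻⁶·A⁻⁴.
Combining: F²·H⁻²·Ω² = (kg⁻²·m⁻⁴·s⁸·A⁴) · (kg⁻²·m⁻⁴·s⁴·A⁴) · (kg²·m⁴·s⁻⁶·A⁻⁴) = kg⁻²·m⁻⁴·s⁶·A⁴.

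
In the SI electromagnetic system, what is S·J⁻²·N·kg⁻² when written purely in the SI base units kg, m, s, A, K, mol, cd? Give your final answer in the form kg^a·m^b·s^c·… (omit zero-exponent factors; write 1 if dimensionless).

S = kg⁻¹·m⁻²·s³·A².
J = kg·m²·s⁻².
So J⁻² = kg⁻²·m⁻⁴·s⁴.
N = kg·m·s⁻².
Combining: S·J⁻²·N·kg⁻² = (kg⁻¹·m⁻²·s³·A²) · (kg⁻²·m⁻⁴·s⁴) · (kg·m·s⁻²) · kg⁻² = kg⁻⁴·m⁻⁵·s⁵·A².

kg⁻⁴·m⁻⁵·s⁵·A²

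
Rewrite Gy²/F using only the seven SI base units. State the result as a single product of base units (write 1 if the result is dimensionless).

kg·m⁶·s⁻⁸·A⁻²

F = C/V (capacitance = charge per voltage),
    = A·s/(kg·m²·s⁻³·A⁻¹) (substituting C and V),
    = kg⁻¹·m⁻²·s⁴·A².
So F⁻¹ = kg·m²·s⁻⁴·A⁻².
Gy = J/kg (absorbed dose = energy per mass),
    = m²·s⁻².
So Gy² = m⁴·s⁻⁴.
Combining: F⁻¹·Gy² = (kg·m²·s⁻⁴·A⁻²) · (m⁴·s⁻⁴) = kg·m⁶·s⁻⁸·A⁻².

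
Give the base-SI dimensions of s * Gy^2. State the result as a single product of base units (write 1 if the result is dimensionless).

Gy = J/kg (absorbed dose = energy per mass),
    = m²·s⁻².
So Gy² = m⁴·s⁻⁴.
Combining: s·Gy² = s · (m⁴·s⁻⁴) = m⁴·s⁻³.

m⁴·s⁻³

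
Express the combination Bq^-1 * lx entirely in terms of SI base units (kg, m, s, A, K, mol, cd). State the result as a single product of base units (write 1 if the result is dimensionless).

m⁻²·s·cd

Bq = 1/s = s⁻¹ (activity is decays per second).
So Bq⁻¹ = s.
lx = lm/m² (illuminance = luminous flux per area),
    = m⁻²·cd.
Combining: Bq⁻¹·lx = s · (m⁻²·cd) = m⁻²·s·cd.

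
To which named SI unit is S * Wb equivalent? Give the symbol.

C

S = 1/Ω (conductance is reciprocal resistance),
    = kg⁻¹·m⁻²·s³·A².
Wb = V·s (flux: a volt is a weber per second),
    = kg·m²·s⁻²·A⁻¹.
Combining: S·Wb = (kg⁻¹·m⁻²·s³·A²) · (kg·m²·s⁻²·A⁻¹) = s·A.
s·A is the base-SI form of the coulomb.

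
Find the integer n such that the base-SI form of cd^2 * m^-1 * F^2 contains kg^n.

-2

F = kg⁻¹·m⁻²·s⁴·A².
So F² = kg⁻²·m⁻⁴·s⁸·A⁴.
Combining: cd²·m⁻¹·F² = cd² · m⁻¹ · (kg⁻²·m⁻⁴·s⁸·A⁴) = kg⁻²·m⁻⁵·s⁸·A⁴·cd².
The exponent of kg is -2.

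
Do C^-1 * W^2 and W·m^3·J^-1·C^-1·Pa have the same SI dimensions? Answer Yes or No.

Left side:
  C = A·s = s·A (charge = current × time).
  So C⁻¹ = s⁻¹·A⁻¹.
  W = J/s (power = energy per time),
      = kg·m²·s⁻³.
  So W² = kg²·m⁴·s⁻⁶.
  Combining: C⁻¹·W² = (s⁻¹·A⁻¹) · (kg²·m⁴·s⁻⁶) = kg²·m⁴·s⁻⁷·A⁻¹.
Right side:
  W = J/s (power = energy per time),
      = kg·m²·s⁻³.
  J = N·m (work = force × distance),
      = kg·m²·s⁻².
  So J⁻¹ = kg⁻¹·m⁻²·s².
  C = A·s = s·A (charge = current × time).
  So C⁻¹ = s⁻¹·A⁻¹.
  Pa = N/m² (pressure = force per area),
      = kg·m⁻¹·s⁻².
  Combining: W·m³·J⁻¹·C⁻¹·Pa = (kg·m²·s⁻³) · m³ · (kg⁻¹·m⁻²·s²) · (s⁻¹·A⁻¹) · (kg·m⁻¹·s⁻²) = kg·m²·s⁻⁴·A⁻¹.
Left is kg²·m⁴·s⁻⁷·A⁻¹; right is kg·m²·s⁻⁴·A⁻¹ — different.

No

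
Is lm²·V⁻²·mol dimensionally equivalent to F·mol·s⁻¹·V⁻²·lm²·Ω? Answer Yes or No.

Left side:
  lm = cd·sr = cd (luminous flux; sr is dimensionless).
  So lm² = cd².
  V = W/A (potential = power per current),
      = kg·m²·s⁻³·A⁻¹.
  So V⁻² = kg⁻²·m⁻⁴·s⁶·A².
  Combining: lm²·V⁻²·mol = cd² · (kg⁻²·m⁻⁴·s⁶·A²) · mol = kg⁻²·m⁻⁴·s⁶·A²·mol·cd².
Right side:
  F = C/V (capacitance = charge per voltage),
      = A·s/(kg·m²·s⁻³·A⁻¹) (substituting C and V),
      = kg⁻¹·m⁻²·s⁴·A².
  V = W/A (potential = power per current),
      = kg·m²·s⁻³·A⁻¹.
  So V⁻² = kg⁻²·m⁻⁴·s⁶·A².
  lm = cd·sr = cd (luminous flux; sr is dimensionless).
  So lm² = cd².
  Ω = V/A (resistance = voltage per current),
      = kg·m²·s⁻³·A⁻².
  Combining: F·mol·s⁻¹·V⁻²·lm²·Ω = (kg⁻¹·m⁻²·s⁴·A²) · mol · s⁻¹ · (kg⁻²·m⁻⁴·s⁶·A²) · cd² · (kg·m²·s⁻³·A⁻²) = kg⁻²·m⁻⁴·s⁶·A²·mol·cd².
Both reduce to kg⁻²·m⁻⁴·s⁶·A²·mol·cd².

Yes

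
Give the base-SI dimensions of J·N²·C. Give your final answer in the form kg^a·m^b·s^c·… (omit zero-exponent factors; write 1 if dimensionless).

kg³·m⁴·s⁻⁵·A

J = N·m (work = force × distance),
    = kg·m²·s⁻².
N = kg·m/s² = kg·m·s⁻² (force = mass × acceleration).
So N² = kg²·m²·s⁻⁴.
C = A·s = s·A (charge = current × time).
Combining: J·N²·C = (kg·m²·s⁻²) · (kg²·m²·s⁻⁴) · (s·A) = kg³·m⁴·s⁻⁵·A.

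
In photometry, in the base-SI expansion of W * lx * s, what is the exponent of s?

-2

W = J/s (power = energy per time),
    = kg·m²·s⁻³.
lx = lm/m² (illuminance = luminous flux per area),
    = m⁻²·cd.
Combining: W·lx·s = (kg·m²·s⁻³) · (m⁻²·cd) · s = kg·s⁻²·cd.
The exponent of s is -2.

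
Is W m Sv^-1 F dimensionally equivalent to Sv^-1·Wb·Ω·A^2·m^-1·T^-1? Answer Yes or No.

No

Left side:
  W = J/s (power = energy per time),
      = kg·m²·s⁻³.
  Sv = J/kg (equivalent dose = energy per mass),
      = m²·s⁻².
  So Sv⁻¹ = m⁻²·s².
  F = C/V (capacitance = charge per voltage),
      = A·s/(kg·m²·s⁻³·A⁻¹) (substituting C and V),
      = kg⁻¹·m⁻²·s⁴·A².
  Combining: W·m·Sv⁻¹·F = (kg·m²·s⁻³) · m · (m⁻²·s²) · (kg⁻¹·m⁻²·s⁴·A²) = m⁻¹·s³·A².
Right side:
  Sv = J/kg (equivalent dose = energy per mass),
      = m²·s⁻².
  So Sv⁻¹ = m⁻²·s².
  Wb = V·s (flux: a volt is a weber per second),
      = kg·m²·s⁻²·A⁻¹.
  Ω = V/A (resistance = voltage per current),
      = kg·m²·s⁻³·A⁻².
  T = Wb/m² (flux density = flux per area),
      = kg·s⁻²·A⁻¹.
  So T⁻¹ = kg⁻¹·s²·A.
  Combining: Sv⁻¹·Wb·Ω·A²·m⁻¹·T⁻¹ = (m⁻²·s²) · (kg·m²·s⁻²·A⁻¹) · (kg·m²·s⁻³·A⁻²) · A² · m⁻¹ · (kg⁻¹·s²·A) = kg·m·s⁻¹.
Left is m⁻¹·s³·A²; right is kg·m·s⁻¹ — different.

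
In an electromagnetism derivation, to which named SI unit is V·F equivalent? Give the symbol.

V = W/A (potential = power per current),
    = kg·m²·s⁻³·A⁻¹.
F = C/V (capacitance = charge per voltage),
    = A·s/(kg·m²·s⁻³·A⁻¹) (substituting C and V),
    = kg⁻¹·m⁻²·s⁴·A².
Combining: V·F = (kg·m²·s⁻³·A⁻¹) · (kg⁻¹·m⁻²·s⁴·A²) = s·A.
s·A is the base-SI form of the coulomb.

C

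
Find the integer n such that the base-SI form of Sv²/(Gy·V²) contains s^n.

4

Sv = J/kg (equivalent dose = energy per mass),
    = m²·s⁻².
So Sv² = m⁴·s⁻⁴.
Gy = J/kg (absorbed dose = energy per mass),
    = m²·s⁻².
So Gy⁻¹ = m⁻²·s².
V = W/A (potential = power per current),
    = kg·m²·s⁻³·A⁻¹.
So V⁻² = kg⁻²·m⁻⁴·s⁶·A².
Combining: Sv²·Gy⁻¹·V⁻² = (m⁴·s⁻⁴) · (m⁻²·s²) · (kg⁻²·m⁻⁴·s⁶·A²) = kg⁻²·m⁻²·s⁴·A².
The exponent of s is 4.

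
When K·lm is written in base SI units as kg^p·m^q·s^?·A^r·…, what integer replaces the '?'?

lm = cd·sr = cd (luminous flux; sr is dimensionless).
Combining: K·lm = K · cd = K·cd.
The exponent of s is 0.

0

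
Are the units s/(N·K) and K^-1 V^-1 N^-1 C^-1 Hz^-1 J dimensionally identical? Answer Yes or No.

Yes

Left side:
  N = kg·m/s² = kg·m·s⁻² (force = mass × acceleration).
  So N⁻¹ = kg⁻¹·m⁻¹·s².
  Combining: s·N⁻¹·K⁻¹ = s · (kg⁻¹·m⁻¹·s²) · K⁻¹ = kg⁻¹·m⁻¹·s³·K⁻¹.
Right side:
  V = W/A (potential = power per current),
      = kg·m²·s⁻³·A⁻¹.
  So V⁻¹ = kg⁻¹·m⁻²·s³·A.
  N = kg·m/s² = kg·m·s⁻² (force = mass × acceleration).
  So N⁻¹ = kg⁻¹·m⁻¹·s².
  C = A·s = s·A (charge = current × time).
  So C⁻¹ = s⁻¹·A⁻¹.
  Hz = 1/s = s⁻¹ (frequency is cycles per second).
  So Hz⁻¹ = s.
  J = N·m (work = force × distance),
      = kg·m²·s⁻².
  Combining: K⁻¹·V⁻¹·N⁻¹·C⁻¹·Hz⁻¹·J = K⁻¹ · (kg⁻¹·m⁻²·s³·A) · (kg⁻¹·m⁻¹·s²) · (s⁻¹·A⁻¹) · s · (kg·m²·s⁻²) = kg⁻¹·m⁻¹·s³·K⁻¹.
Both reduce to kg⁻¹·m⁻¹·s³·K⁻¹.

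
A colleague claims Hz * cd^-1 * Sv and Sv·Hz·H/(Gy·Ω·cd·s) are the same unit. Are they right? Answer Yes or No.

Left side:
  Hz = s⁻¹.
  Sv = m²·s⁻².
  Combining: Hz·cd⁻¹·Sv = s⁻¹ · cd⁻¹ · (m²·s⁻²) = m²·s⁻³·cd⁻¹.
Right side:
  Sv = m²·s⁻².
  Hz = s⁻¹.
  H = kg·m²·s⁻²·A⁻².
  Gy = m²·s⁻².
  So Gy⁻¹ = m⁻²·s².
  Ω = kg·m²·s⁻³·A⁻².
  So Ω⁻¹ = kg⁻¹·m⁻²·s³·A².
  Combining: Sv·Hz·H·Gy⁻¹·Ω⁻¹·cd⁻¹·s⁻¹ = (m²·s⁻²) · s⁻¹ · (kg·m²·s⁻²·A⁻²) · (m⁻²·s²) · (kg⁻¹·m⁻²·s³·A²) · cd⁻¹ · s⁻¹ = s⁻¹·cd⁻¹.
Left is m²·s⁻³·cd⁻¹; right is s⁻¹·cd⁻¹ — different.

No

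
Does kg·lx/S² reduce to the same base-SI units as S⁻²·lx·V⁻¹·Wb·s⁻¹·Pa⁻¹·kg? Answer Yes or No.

Left side:
  lx = lm/m² (illuminance = luminous flux per area),
      = m⁻²·cd.
  S = 1/Ω (conductance is reciprocal resistance),
      = kg⁻¹·m⁻²·s³·A².
  So S⁻² = kg²·m⁴·s⁻⁶·A⁻⁴.
  Combining: kg·lx·S⁻² = kg · (m⁻²·cd) · (kg²·m⁴·s⁻⁶·A⁻⁴) = kg³·m²·s⁻⁶·A⁻⁴·cd.
Right side:
  S = 1/Ω (conductance is reciprocal resistance),
      = kg⁻¹·m⁻²·s³·A².
  So S⁻² = kg²·m⁴·s⁻⁶·A⁻⁴.
  lx = lm/m² (illuminance = luminous flux per area),
      = m⁻²·cd.
  V = W/A (potential = power per current),
      = kg·m²·s⁻³·A⁻¹.
  So V⁻¹ = kg⁻¹·m⁻²·s³·A.
  Wb = V·s (flux: a volt is a weber per second),
      = kg·m²·s⁻²·A⁻¹.
  Pa = N/m² (pressure = force per area),
      = kg·m⁻¹·s⁻².
  So Pa⁻¹ = kg⁻¹·m·s².
  Combining: S⁻²·lx·V⁻¹·Wb·s⁻¹·Pa⁻¹·kg = (kg²·m⁴·s⁻⁶·A⁻⁴) · (m⁻²·cd) · (kg⁻¹·m⁻²·s³·A) · (kg·m²·s⁻²·A⁻¹) · s⁻¹ · (kg⁻¹·m·s²) · kg = kg²·m³·s⁻⁴·A⁻⁴·cd.
Left is kg³·m²·s⁻⁶·A⁻⁴·cd; right is kg²·m³·s⁻⁴·A⁻⁴·cd — different.

No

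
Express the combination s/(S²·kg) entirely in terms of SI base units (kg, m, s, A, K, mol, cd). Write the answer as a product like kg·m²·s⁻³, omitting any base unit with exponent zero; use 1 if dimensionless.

kg·m⁴·s⁻⁵·A⁻⁴

S = 1/Ω (conductance is reciprocal resistance),
    = kg⁻¹·m⁻²·s³·A².
So S⁻² = kg²·m⁴·s⁻⁶·A⁻⁴.
Combining: S⁻²·s·kg⁻¹ = (kg²·m⁴·s⁻⁶·A⁻⁴) · s · kg⁻¹ = kg·m⁴·s⁻⁵·A⁻⁴.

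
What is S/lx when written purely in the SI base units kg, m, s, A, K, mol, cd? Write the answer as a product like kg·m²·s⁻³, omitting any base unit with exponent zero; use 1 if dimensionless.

kg⁻¹·s³·A²·cd⁻¹

lx = lm/m² (illuminance = luminous flux per area),
    = m⁻²·cd.
So lx⁻¹ = m²·cd⁻¹.
S = 1/Ω (conductance is reciprocal resistance),
    = kg⁻¹·m⁻²·s³·A².
Combining: lx⁻¹·S = (m²·cd⁻¹) · (kg⁻¹·m⁻²·s³·A²) = kg⁻¹·s³·A²·cd⁻¹.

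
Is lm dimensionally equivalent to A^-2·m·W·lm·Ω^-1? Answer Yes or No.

Left side:
  lm = cd·sr = cd (luminous flux; sr is dimensionless).
Right side:
  W = kg·m²·s⁻³.
  lm = cd.
  Ω = kg·m²·s⁻³·A⁻².
  So Ω⁻¹ = kg⁻¹·m⁻²·s³·A².
  Combining: A⁻²·m·W·lm·Ω⁻¹ = A⁻² · m · (kg·m²·s⁻³) · cd · (kg⁻¹·m⁻²·s³·A²) = m·cd.
Left is cd; right is m·cd — different.

No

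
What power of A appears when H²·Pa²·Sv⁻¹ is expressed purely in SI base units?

H = Wb/A (inductance = flux per current),
    = kg·m²·s⁻²·A⁻².
So H² = kg²·m⁴·s⁻⁴·A⁻⁴.
Pa = N/m² (pressure = force per area),
    = kg·m⁻¹·s⁻².
So Pa² = kg²·m⁻²·s⁻⁴.
Sv = J/kg (equivalent dose = energy per mass),
    = m²·s⁻².
So Sv⁻¹ = m⁻²·s².
Combining: H²·Pa²·Sv⁻¹ = (kg²·m⁴·s⁻⁴·A⁻⁴) · (kg²·m⁻²·s⁻⁴) · (m⁻²·s²) = kg⁴·s⁻⁶·A⁻⁴.
The exponent of A is -4.

-4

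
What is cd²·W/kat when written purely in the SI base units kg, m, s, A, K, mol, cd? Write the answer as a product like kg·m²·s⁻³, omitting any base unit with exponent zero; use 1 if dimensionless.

kg·m²·s⁻²·mol⁻¹·cd²

kat = s⁻¹·mol.
So kat⁻¹ = s·mol⁻¹.
W = kg·m²·s⁻³.
Combining: cd²·kat⁻¹·W = cd² · (s·mol⁻¹) · (kg·m²·s⁻³) = kg·m²·s⁻²·mol⁻¹·cd².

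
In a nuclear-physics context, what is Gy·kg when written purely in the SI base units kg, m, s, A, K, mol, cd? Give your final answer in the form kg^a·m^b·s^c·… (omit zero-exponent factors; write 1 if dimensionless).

kg·m²·s⁻²

Gy = J/kg (absorbed dose = energy per mass),
    = m²·s⁻².
Combining: Gy·kg = (m²·s⁻²) · kg = kg·m²·s⁻².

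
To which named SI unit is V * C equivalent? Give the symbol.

V = kg·m²·s⁻³·A⁻¹.
C = s·A.
Combining: V·C = (kg·m²·s⁻³·A⁻¹) · (s·A) = kg·m²·s⁻².
kg·m²·s⁻² is the base-SI form of the joule.

J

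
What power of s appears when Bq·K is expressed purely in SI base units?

Bq = 1/s = s⁻¹ (activity is decays per second).
Combining: Bq·K = s⁻¹ · K = s⁻¹·K.
The exponent of s is -1.

-1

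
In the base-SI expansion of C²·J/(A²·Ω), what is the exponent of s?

C = A·s = s·A (charge = current × time).
So C² = s²·A².
J = N·m (work = force × distance),
    = kg·m²·s⁻².
Ω = V/A (resistance = voltage per current),
    = kg·m²·s⁻³·A⁻².
So Ω⁻¹ = kg⁻¹·m⁻²·s³·A².
Combining: C²·A⁻²·J·Ω⁻¹ = (s²·A²) · A⁻² · (kg·m²·s⁻²) · (kg⁻¹·m⁻²·s³·A²) = s³·A².
The exponent of s is 3.

3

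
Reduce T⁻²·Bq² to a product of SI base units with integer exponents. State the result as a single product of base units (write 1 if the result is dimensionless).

kg⁻²·s²·A²

T = Wb/m² (flux density = flux per area),
    = kg·s⁻²·A⁻¹.
So T⁻² = kg⁻²·s⁴·A².
Bq = 1/s = s⁻¹ (activity is decays per second).
So Bq² = s⁻².
Combining: T⁻²·Bq² = (kg⁻²·s⁴·A²) · s⁻² = kg⁻²·s²·A².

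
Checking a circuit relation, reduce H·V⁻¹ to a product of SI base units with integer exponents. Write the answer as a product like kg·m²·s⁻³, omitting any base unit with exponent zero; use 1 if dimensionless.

H = kg·m²·s⁻²·A⁻².
V = kg·m²·s⁻³·A⁻¹.
So V⁻¹ = kg⁻¹·m⁻²·s³·A.
Combining: H·V⁻¹ = (kg·m²·s⁻²·A⁻²) · (kg⁻¹·m⁻²·s³·A) = s·A⁻¹.

s·A⁻¹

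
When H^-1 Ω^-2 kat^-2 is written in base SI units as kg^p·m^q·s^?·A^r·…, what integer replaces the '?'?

H = Wb/A (inductance = flux per current),
    = kg·m²·s⁻²·A⁻².
So H⁻¹ = kg⁻¹·m⁻²·s²·A².
Ω = V/A (resistance = voltage per current),
    = kg·m²·s⁻³·A⁻².
So Ω⁻² = kg⁻²·m⁻⁴·s⁶·A⁴.
kat = mol/s = s⁻¹·mol (catalytic activity).
So kat⁻² = s²·mol⁻².
Combining: H⁻¹·Ω⁻²·kat⁻² = (kg⁻¹·m⁻²·s²·A²) · (kg⁻²·m⁻⁴·s⁶·A⁴) · (s²·mol⁻²) = kg⁻³·m⁻⁶·s¹⁰·A⁶·mol⁻².
The exponent of s is 10.

10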